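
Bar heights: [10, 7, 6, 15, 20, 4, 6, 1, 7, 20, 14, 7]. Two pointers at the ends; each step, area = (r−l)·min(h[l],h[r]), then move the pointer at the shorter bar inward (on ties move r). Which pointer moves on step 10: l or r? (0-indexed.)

[0,11] min(10,7)*11=77 best=77 * → r--
[0,10] min(10,14)*10=100 best=100 * → l++
[1,10] min(7,14)*9=63 best=100 → l++
[2,10] min(6,14)*8=48 best=100 → l++
[3,10] min(15,14)*7=98 best=100 → r--
[3,9] min(15,20)*6=90 best=100 → l++
[4,9] min(20,20)*5=100 best=100 → r--
[4,8] min(20,7)*4=28 best=100 → r--
[4,7] min(20,1)*3=3 best=100 → r--
[4,6] min(20,6)*2=12 best=100 → r--

r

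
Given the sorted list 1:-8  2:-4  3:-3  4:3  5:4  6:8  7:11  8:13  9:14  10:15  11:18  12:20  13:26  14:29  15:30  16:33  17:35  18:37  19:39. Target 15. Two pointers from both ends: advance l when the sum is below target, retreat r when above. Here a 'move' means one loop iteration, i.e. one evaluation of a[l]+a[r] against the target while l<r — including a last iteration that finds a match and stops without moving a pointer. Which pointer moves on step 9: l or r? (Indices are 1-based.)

r

l=1 r=19: -8+39=31 >15, r--
l=1 r=18: -8+37=29 >15, r--
l=1 r=17: -8+35=27 >15, r--
l=1 r=16: -8+33=25 >15, r--
l=1 r=15: -8+30=22 >15, r--
l=1 r=14: -8+29=21 >15, r--
l=1 r=13: -8+26=18 >15, r--
l=1 r=12: -8+20=12 <15, l++
l=2 r=12: -4+20=16 >15, r--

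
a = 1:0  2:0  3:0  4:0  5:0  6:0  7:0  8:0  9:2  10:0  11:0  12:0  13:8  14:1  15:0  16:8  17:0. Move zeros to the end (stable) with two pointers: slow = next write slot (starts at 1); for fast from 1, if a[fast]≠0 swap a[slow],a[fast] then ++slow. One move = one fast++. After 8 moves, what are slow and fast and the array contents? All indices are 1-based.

(s=1,f=1) a[fast]=0 → fast++
(s=1,f=2) a[fast]=0 → fast++
(s=1,f=3) a[fast]=0 → fast++
(s=1,f=4) a[fast]=0 → fast++
(s=1,f=5) a[fast]=0 → fast++
(s=1,f=6) a[fast]=0 → fast++
(s=1,f=7) a[fast]=0 → fast++
(s=1,f=8) a[fast]=0 → fast++

slow=1, fast=9, a=[0, 0, 0, 0, 0, 0, 0, 0, 2, 0, 0, 0, 8, 1, 0, 8, 0]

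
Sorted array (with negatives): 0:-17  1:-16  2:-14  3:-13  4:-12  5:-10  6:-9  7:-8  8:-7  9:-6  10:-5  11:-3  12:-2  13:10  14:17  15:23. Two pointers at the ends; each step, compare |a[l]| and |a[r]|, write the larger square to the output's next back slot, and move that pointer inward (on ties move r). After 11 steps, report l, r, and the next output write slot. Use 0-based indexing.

l=8, r=12, next write slot=4

[0,15] |-17|<=|23| out[15]=529 → r--
[0,14] |-17|<=|17| out[14]=289 → r--
[0,13] |-17|>|10| out[13]=289 → l++
[1,13] |-16|>|10| out[12]=256 → l++
[2,13] |-14|>|10| out[11]=196 → l++
[3,13] |-13|>|10| out[10]=169 → l++
[4,13] |-12|>|10| out[9]=144 → l++
[5,13] |-10|<=|10| out[8]=100 → r--
[5,12] |-10|>|-2| out[7]=100 → l++
[6,12] |-9|>|-2| out[6]=81 → l++
[7,12] |-8|>|-2| out[5]=64 → l++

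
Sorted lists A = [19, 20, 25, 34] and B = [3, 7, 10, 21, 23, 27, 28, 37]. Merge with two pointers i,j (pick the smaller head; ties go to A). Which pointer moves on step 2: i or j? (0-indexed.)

j

[i=0,j=0] A[i]=19>B[j]=3 take 3 → j++
[i=0,j=1] A[i]=19>B[j]=7 take 7 → j++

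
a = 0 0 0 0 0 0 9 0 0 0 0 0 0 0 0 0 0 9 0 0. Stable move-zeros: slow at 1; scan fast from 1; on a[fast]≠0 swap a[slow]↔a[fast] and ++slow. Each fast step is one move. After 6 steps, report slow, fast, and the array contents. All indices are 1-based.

slow=1, fast=7, a=[0, 0, 0, 0, 0, 0, 9, 0, 0, 0, 0, 0, 0, 0, 0, 0, 0, 9, 0, 0]

slow=1 fast=1: a[fast]=0, fast++
slow=1 fast=2: a[fast]=0, fast++
slow=1 fast=3: a[fast]=0, fast++
slow=1 fast=4: a[fast]=0, fast++
slow=1 fast=5: a[fast]=0, fast++
slow=1 fast=6: a[fast]=0, fast++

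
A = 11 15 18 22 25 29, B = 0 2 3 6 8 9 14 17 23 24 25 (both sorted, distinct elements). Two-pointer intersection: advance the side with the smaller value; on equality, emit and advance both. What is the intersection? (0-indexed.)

i=0 j=0: 11>0, j++
i=0 j=1: 11>2, j++
i=0 j=2: 11>3, j++
i=0 j=3: 11>6, j++
i=0 j=4: 11>8, j++
i=0 j=5: 11>9, j++
i=0 j=6: 11<14, i++
i=1 j=6: 15>14, j++
i=1 j=7: 15<17, i++
i=2 j=7: 18>17, j++
i=2 j=8: 18<23, i++
i=3 j=8: 22<23, i++
i=4 j=8: 25>23, j++
i=4 j=9: 25>24, j++
i=4 j=10: 25==25 emit, i++,j++

intersection = [25]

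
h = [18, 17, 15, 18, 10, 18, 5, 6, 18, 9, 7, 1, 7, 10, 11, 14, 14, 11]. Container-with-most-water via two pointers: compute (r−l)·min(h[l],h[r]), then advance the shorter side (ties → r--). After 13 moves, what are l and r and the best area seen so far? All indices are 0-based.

l=0, r=4, best area=224

[0,17] min(18,11)*17=187 best=187 * → r--
[0,16] min(18,14)*16=224 best=224 * → r--
[0,15] min(18,14)*15=210 best=224 → r--
[0,14] min(18,11)*14=154 best=224 → r--
[0,13] min(18,10)*13=130 best=224 → r--
[0,12] min(18,7)*12=84 best=224 → r--
[0,11] min(18,1)*11=11 best=224 → r--
[0,10] min(18,7)*10=70 best=224 → r--
[0,9] min(18,9)*9=81 best=224 → r--
[0,8] min(18,18)*8=144 best=224 → r--
[0,7] min(18,6)*7=42 best=224 → r--
[0,6] min(18,5)*6=30 best=224 → r--
[0,5] min(18,18)*5=90 best=224 → r--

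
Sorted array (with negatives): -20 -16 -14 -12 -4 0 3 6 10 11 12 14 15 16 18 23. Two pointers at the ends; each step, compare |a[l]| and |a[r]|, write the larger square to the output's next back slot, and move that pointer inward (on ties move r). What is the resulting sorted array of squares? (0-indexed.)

[0,15] |-20|<=|23| out[15]=529 → r--
[0,14] |-20|>|18| out[14]=400 → l++
[1,14] |-16|<=|18| out[13]=324 → r--
[1,13] |-16|<=|16| out[12]=256 → r--
[1,12] |-16|>|15| out[11]=256 → l++
[2,12] |-14|<=|15| out[10]=225 → r--
[2,11] |-14|<=|14| out[9]=196 → r--
[2,10] |-14|>|12| out[8]=196 → l++
[3,10] |-12|<=|12| out[7]=144 → r--
[3,9] |-12|>|11| out[6]=144 → l++
[4,9] |-4|<=|11| out[5]=121 → r--
[4,8] |-4|<=|10| out[4]=100 → r--
[4,7] |-4|<=|6| out[3]=36 → r--
[4,6] |-4|>|3| out[2]=16 → l++
[5,6] |0|<=|3| out[1]=9 → r--
[5,5] |0|<=|0| out[0]=0 → r--

[0, 9, 16, 36, 100, 121, 144, 144, 196, 196, 225, 256, 256, 324, 400, 529]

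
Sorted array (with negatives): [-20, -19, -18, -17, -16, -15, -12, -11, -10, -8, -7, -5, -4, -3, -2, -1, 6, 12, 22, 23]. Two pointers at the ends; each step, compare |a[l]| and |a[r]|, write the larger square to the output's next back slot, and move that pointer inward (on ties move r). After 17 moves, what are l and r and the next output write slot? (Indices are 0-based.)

l=13, r=15, next write slot=2

l=0 r=19: |-20|<=|23| out[19]=529, r--
l=0 r=18: |-20|<=|22| out[18]=484, r--
l=0 r=17: |-20|>|12| out[17]=400, l++
l=1 r=17: |-19|>|12| out[16]=361, l++
l=2 r=17: |-18|>|12| out[15]=324, l++
l=3 r=17: |-17|>|12| out[14]=289, l++
l=4 r=17: |-16|>|12| out[13]=256, l++
l=5 r=17: |-15|>|12| out[12]=225, l++
l=6 r=17: |-12|<=|12| out[11]=144, r--
l=6 r=16: |-12|>|6| out[10]=144, l++
l=7 r=16: |-11|>|6| out[9]=121, l++
l=8 r=16: |-10|>|6| out[8]=100, l++
l=9 r=16: |-8|>|6| out[7]=64, l++
l=10 r=16: |-7|>|6| out[6]=49, l++
l=11 r=16: |-5|<=|6| out[5]=36, r--
l=11 r=15: |-5|>|-1| out[4]=25, l++
l=12 r=15: |-4|>|-1| out[3]=16, l++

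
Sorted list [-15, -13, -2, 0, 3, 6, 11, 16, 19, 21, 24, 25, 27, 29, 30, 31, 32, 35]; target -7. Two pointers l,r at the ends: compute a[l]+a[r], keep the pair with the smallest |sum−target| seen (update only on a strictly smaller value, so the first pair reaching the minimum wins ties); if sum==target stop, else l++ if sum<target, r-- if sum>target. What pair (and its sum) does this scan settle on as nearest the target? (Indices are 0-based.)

[0,17] -15+35=20 d=27 * → r--
[0,16] -15+32=17 d=24 * → r--
[0,15] -15+31=16 d=23 * → r--
[0,14] -15+30=15 d=22 * → r--
[0,13] -15+29=14 d=21 * → r--
[0,12] -15+27=12 d=19 * → r--
[0,11] -15+25=10 d=17 * → r--
[0,10] -15+24=9 d=16 * → r--
[0,9] -15+21=6 d=13 * → r--
[0,8] -15+19=4 d=11 * → r--
[0,7] -15+16=1 d=8 * → r--
[0,6] -15+11=-4 d=3 * → r--
[0,5] -15+6=-9 d=2 * → l++
[1,5] -13+6=-7 d=0 * → stop

pair (-13, 6) with sum -7 (|Δ|=0)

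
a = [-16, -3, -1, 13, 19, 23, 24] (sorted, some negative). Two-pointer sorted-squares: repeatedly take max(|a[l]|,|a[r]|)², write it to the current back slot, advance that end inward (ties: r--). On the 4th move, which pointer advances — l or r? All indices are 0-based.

[0,6] |-16|<=|24| out[6]=576 → r--
[0,5] |-16|<=|23| out[5]=529 → r--
[0,4] |-16|<=|19| out[4]=361 → r--
[0,3] |-16|>|13| out[3]=256 → l++

l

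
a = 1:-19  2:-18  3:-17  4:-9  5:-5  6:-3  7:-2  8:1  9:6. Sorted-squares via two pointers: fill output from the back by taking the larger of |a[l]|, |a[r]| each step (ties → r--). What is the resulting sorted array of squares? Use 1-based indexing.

[1, 4, 9, 25, 36, 81, 289, 324, 361]

[1,9] |-19|>|6| out[9]=361 → l++
[2,9] |-18|>|6| out[8]=324 → l++
[3,9] |-17|>|6| out[7]=289 → l++
[4,9] |-9|>|6| out[6]=81 → l++
[5,9] |-5|<=|6| out[5]=36 → r--
[5,8] |-5|>|1| out[4]=25 → l++
[6,8] |-3|>|1| out[3]=9 → l++
[7,8] |-2|>|1| out[2]=4 → l++
[8,8] |1|<=|1| out[1]=1 → r--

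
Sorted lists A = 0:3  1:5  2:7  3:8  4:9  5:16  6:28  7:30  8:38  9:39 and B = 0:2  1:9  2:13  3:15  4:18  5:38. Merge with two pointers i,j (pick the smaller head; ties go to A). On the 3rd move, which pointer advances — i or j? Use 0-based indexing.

i

[i=0,j=0] A[i]=3>B[j]=2 take 2 → j++
[i=0,j=1] A[i]=3<=B[j]=9 take 3 → i++
[i=1,j=1] A[i]=5<=B[j]=9 take 5 → i++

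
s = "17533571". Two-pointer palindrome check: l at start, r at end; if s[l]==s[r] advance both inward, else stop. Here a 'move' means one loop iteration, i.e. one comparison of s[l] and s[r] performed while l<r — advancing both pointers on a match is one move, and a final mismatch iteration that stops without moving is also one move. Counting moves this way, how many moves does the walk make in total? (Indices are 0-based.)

[0,7] '1'=='1' → l++,r--
[1,6] '7'=='7' → l++,r--
[2,5] '5'=='5' → l++,r--
[3,4] '3'=='3' → l++,r--

4 moves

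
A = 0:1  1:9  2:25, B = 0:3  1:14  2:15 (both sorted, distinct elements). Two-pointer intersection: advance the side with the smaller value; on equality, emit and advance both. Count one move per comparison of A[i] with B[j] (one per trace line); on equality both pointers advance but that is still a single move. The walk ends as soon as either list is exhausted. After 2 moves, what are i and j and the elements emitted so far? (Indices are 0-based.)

i=0 j=0: 1<3, i++
i=1 j=0: 9>3, j++

i=1, j=1, emitted=[]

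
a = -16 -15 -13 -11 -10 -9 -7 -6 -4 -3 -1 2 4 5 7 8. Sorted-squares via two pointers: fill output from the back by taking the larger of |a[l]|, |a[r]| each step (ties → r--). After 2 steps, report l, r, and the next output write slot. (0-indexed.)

l=2, r=15, next write slot=13

[0,15] |-16|>|8| out[15]=256 → l++
[1,15] |-15|>|8| out[14]=225 → l++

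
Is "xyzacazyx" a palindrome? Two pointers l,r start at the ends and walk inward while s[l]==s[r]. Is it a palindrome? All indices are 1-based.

palindrome

l=1 r=9: 'x'=='x', l++,r--
l=2 r=8: 'y'=='y', l++,r--
l=3 r=7: 'z'=='z', l++,r--
l=4 r=6: 'a'=='a', l++,r--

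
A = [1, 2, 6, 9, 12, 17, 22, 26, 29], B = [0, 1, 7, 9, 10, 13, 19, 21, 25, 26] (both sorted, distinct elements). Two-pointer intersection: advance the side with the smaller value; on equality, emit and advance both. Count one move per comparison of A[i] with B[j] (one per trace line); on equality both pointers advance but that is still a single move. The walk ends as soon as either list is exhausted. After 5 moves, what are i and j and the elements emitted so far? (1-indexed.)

i=4, j=4, emitted=[1]

[i=1,j=1] 1>0 → j++
[i=1,j=2] 1==1 emit → i++,j++
[i=2,j=3] 2<7 → i++
[i=3,j=3] 6<7 → i++
[i=4,j=3] 9>7 → j++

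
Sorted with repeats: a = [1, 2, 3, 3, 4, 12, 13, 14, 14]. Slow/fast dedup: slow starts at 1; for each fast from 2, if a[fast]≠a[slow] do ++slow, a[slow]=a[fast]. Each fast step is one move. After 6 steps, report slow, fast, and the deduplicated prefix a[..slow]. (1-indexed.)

slow=1 fast=2: a[fast]=2≠a[slow]=1 write a[2]=2, slow++,fast++
slow=2 fast=3: a[fast]=3≠a[slow]=2 write a[3]=3, slow++,fast++
slow=3 fast=4: a[fast]=3=a[slow] dup, fast++
slow=3 fast=5: a[fast]=4≠a[slow]=3 write a[4]=4, slow++,fast++
slow=4 fast=6: a[fast]=12≠a[slow]=4 write a[5]=12, slow++,fast++
slow=5 fast=7: a[fast]=13≠a[slow]=12 write a[6]=13, slow++,fast++

slow=6, fast=8, prefix=[1, 2, 3, 4, 12, 13]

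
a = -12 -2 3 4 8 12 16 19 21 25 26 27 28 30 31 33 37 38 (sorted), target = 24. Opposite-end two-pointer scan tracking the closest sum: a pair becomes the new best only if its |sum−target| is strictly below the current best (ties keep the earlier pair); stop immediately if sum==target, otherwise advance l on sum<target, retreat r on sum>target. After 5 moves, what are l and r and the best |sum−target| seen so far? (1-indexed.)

l=2, r=14, best |Δ|=1

[1,18] -12+38=26 d=2 * → r--
[1,17] -12+37=25 d=1 * → r--
[1,16] -12+33=21 d=3 → l++
[2,16] -2+33=31 d=7 → r--
[2,15] -2+31=29 d=5 → r--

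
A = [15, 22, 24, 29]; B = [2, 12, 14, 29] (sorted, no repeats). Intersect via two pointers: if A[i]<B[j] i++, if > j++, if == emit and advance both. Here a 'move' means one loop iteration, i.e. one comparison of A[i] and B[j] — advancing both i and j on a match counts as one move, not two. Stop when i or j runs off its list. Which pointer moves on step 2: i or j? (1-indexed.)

[i=1,j=1] 15>2 → j++
[i=1,j=2] 15>12 → j++

j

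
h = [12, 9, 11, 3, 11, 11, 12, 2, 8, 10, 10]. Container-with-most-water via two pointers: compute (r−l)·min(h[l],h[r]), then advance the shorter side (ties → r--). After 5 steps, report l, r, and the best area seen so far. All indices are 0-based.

l=0 r=10: min(12,10)*10=100 best=100 *, r--
l=0 r=9: min(12,10)*9=90 best=100, r--
l=0 r=8: min(12,8)*8=64 best=100, r--
l=0 r=7: min(12,2)*7=14 best=100, r--
l=0 r=6: min(12,12)*6=72 best=100, r--

l=0, r=5, best area=100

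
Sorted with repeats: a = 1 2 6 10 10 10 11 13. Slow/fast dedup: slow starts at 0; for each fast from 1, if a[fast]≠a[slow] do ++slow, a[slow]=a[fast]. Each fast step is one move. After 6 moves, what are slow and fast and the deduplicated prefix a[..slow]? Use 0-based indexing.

slow=0 fast=1: a[fast]=2≠a[slow]=1 write a[1]=2, slow++,fast++
slow=1 fast=2: a[fast]=6≠a[slow]=2 write a[2]=6, slow++,fast++
slow=2 fast=3: a[fast]=10≠a[slow]=6 write a[3]=10, slow++,fast++
slow=3 fast=4: a[fast]=10=a[slow] dup, fast++
slow=3 fast=5: a[fast]=10=a[slow] dup, fast++
slow=3 fast=6: a[fast]=11≠a[slow]=10 write a[4]=11, slow++,fast++

slow=4, fast=7, prefix=[1, 2, 6, 10, 11]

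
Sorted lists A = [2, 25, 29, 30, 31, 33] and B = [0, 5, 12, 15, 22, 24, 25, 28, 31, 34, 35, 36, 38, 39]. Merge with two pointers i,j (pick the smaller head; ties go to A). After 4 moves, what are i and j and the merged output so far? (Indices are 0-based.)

[i=0,j=0] A[i]=2>B[j]=0 take 0 → j++
[i=0,j=1] A[i]=2<=B[j]=5 take 2 → i++
[i=1,j=1] A[i]=25>B[j]=5 take 5 → j++
[i=1,j=2] A[i]=25>B[j]=12 take 12 → j++

i=1, j=3, merged so far=[0, 2, 5, 12]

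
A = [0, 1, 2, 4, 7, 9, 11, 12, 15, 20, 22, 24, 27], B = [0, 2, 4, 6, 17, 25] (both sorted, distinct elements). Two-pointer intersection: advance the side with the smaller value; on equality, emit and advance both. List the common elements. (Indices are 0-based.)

intersection = [0, 2, 4]

i=0 j=0: 0==0 emit, i++,j++
i=1 j=1: 1<2, i++
i=2 j=1: 2==2 emit, i++,j++
i=3 j=2: 4==4 emit, i++,j++
i=4 j=3: 7>6, j++
i=4 j=4: 7<17, i++
i=5 j=4: 9<17, i++
i=6 j=4: 11<17, i++
i=7 j=4: 12<17, i++
i=8 j=4: 15<17, i++
i=9 j=4: 20>17, j++
i=9 j=5: 20<25, i++
i=10 j=5: 22<25, i++
i=11 j=5: 24<25, i++
i=12 j=5: 27>25, j++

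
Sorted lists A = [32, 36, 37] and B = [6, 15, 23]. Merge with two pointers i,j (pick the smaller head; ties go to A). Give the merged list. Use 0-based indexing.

[i=0,j=0] A[i]=32>B[j]=6 take 6 → j++
[i=0,j=1] A[i]=32>B[j]=15 take 15 → j++
[i=0,j=2] A[i]=32>B[j]=23 take 23 → j++
[i=0,j=3] B done, take A[i]=32 → i++
[i=1,j=3] B done, take A[i]=36 → i++
[i=2,j=3] B done, take A[i]=37 → i++

[6, 15, 23, 32, 36, 37]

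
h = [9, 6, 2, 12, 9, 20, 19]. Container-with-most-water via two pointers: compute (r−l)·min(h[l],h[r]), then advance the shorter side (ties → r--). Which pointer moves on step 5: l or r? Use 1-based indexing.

[1,7] min(9,19)*6=54 best=54 * → l++
[2,7] min(6,19)*5=30 best=54 → l++
[3,7] min(2,19)*4=8 best=54 → l++
[4,7] min(12,19)*3=36 best=54 → l++
[5,7] min(9,19)*2=18 best=54 → l++

l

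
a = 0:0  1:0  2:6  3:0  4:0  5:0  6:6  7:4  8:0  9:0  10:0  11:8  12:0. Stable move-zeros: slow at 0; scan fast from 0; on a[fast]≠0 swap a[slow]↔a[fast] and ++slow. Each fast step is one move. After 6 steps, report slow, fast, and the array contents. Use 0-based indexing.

slow=0 fast=0: a[fast]=0, fast++
slow=0 fast=1: a[fast]=0, fast++
slow=0 fast=2: a[fast]=6≠0 swap→a[0]=6, slow++,fast++
slow=1 fast=3: a[fast]=0, fast++
slow=1 fast=4: a[fast]=0, fast++
slow=1 fast=5: a[fast]=0, fast++

slow=1, fast=6, a=[6, 0, 0, 0, 0, 0, 6, 4, 0, 0, 0, 8, 0]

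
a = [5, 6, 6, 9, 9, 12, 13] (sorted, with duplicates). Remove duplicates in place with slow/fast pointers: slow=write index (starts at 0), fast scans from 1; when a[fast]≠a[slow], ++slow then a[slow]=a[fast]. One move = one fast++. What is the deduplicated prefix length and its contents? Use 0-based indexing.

length 5; prefix = [5, 6, 9, 12, 13]

slow=0 fast=1: a[fast]=6≠a[slow]=5 write a[1]=6, slow++,fast++
slow=1 fast=2: a[fast]=6=a[slow] dup, fast++
slow=1 fast=3: a[fast]=9≠a[slow]=6 write a[2]=9, slow++,fast++
slow=2 fast=4: a[fast]=9=a[slow] dup, fast++
slow=2 fast=5: a[fast]=12≠a[slow]=9 write a[3]=12, slow++,fast++
slow=3 fast=6: a[fast]=13≠a[slow]=12 write a[4]=13, slow++,fast++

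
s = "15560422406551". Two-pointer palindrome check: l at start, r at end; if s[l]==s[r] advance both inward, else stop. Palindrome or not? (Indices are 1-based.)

palindrome

l=1 r=14: '1'=='1', l++,r--
l=2 r=13: '5'=='5', l++,r--
l=3 r=12: '5'=='5', l++,r--
l=4 r=11: '6'=='6', l++,r--
l=5 r=10: '0'=='0', l++,r--
l=6 r=9: '4'=='4', l++,r--
l=7 r=8: '2'=='2', l++,r--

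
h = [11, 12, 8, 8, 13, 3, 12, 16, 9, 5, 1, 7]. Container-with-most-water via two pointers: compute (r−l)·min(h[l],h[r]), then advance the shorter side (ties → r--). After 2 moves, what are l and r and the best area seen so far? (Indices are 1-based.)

l=1 r=12: min(11,7)*11=77 best=77 *, r--
l=1 r=11: min(11,1)*10=10 best=77, r--

l=1, r=10, best area=77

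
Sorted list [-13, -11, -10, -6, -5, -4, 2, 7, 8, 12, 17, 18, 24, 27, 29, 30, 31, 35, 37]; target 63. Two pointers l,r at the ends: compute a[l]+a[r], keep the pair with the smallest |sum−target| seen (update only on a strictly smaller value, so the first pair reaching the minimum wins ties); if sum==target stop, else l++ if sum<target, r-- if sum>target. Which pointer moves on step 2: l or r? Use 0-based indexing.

l

l=0 r=18: -13+37=24 d=39 *, l++
l=1 r=18: -11+37=26 d=37 *, l++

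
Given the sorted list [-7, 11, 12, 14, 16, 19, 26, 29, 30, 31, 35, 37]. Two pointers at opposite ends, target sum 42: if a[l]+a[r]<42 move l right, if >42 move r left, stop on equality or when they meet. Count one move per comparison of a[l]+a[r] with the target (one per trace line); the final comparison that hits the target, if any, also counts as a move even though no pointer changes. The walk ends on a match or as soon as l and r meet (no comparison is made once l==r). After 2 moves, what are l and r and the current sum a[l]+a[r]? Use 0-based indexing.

[0,11] -7+37=30 <42 → l++
[1,11] 11+37=48 >42 → r--

l=1, r=10, sum=46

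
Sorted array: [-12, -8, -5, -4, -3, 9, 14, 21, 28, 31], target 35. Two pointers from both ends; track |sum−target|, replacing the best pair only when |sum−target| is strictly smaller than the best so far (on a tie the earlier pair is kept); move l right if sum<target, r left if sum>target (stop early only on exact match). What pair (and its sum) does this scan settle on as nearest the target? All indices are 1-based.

pair (14, 21) with sum 35 (|Δ|=0)

l=1 r=10: -12+31=19 d=16 *, l++
l=2 r=10: -8+31=23 d=12 *, l++
l=3 r=10: -5+31=26 d=9 *, l++
l=4 r=10: -4+31=27 d=8 *, l++
l=5 r=10: -3+31=28 d=7 *, l++
l=6 r=10: 9+31=40 d=5 *, r--
l=6 r=9: 9+28=37 d=2 *, r--
l=6 r=8: 9+21=30 d=5, l++
l=7 r=8: 14+21=35 d=0 *, stop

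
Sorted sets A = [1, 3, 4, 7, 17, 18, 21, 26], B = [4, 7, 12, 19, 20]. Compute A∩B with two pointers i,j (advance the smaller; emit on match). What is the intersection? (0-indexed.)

[i=0,j=0] 1<4 → i++
[i=1,j=0] 3<4 → i++
[i=2,j=0] 4==4 emit → i++,j++
[i=3,j=1] 7==7 emit → i++,j++
[i=4,j=2] 17>12 → j++
[i=4,j=3] 17<19 → i++
[i=5,j=3] 18<19 → i++
[i=6,j=3] 21>19 → j++
[i=6,j=4] 21>20 → j++

intersection = [4, 7]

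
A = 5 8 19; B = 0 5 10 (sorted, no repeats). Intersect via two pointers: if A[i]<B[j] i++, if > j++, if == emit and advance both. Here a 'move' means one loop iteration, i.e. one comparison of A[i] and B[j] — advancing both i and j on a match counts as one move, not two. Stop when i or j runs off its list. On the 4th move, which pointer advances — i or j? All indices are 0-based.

j

[i=0,j=0] 5>0 → j++
[i=0,j=1] 5==5 emit → i++,j++
[i=1,j=2] 8<10 → i++
[i=2,j=2] 19>10 → j++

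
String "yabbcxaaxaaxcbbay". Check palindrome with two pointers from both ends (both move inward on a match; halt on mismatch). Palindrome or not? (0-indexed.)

l=0 r=16: 'y'=='y', l++,r--
l=1 r=15: 'a'=='a', l++,r--
l=2 r=14: 'b'=='b', l++,r--
l=3 r=13: 'b'=='b', l++,r--
l=4 r=12: 'c'=='c', l++,r--
l=5 r=11: 'x'=='x', l++,r--
l=6 r=10: 'a'=='a', l++,r--
l=7 r=9: 'a'=='a', l++,r--

palindrome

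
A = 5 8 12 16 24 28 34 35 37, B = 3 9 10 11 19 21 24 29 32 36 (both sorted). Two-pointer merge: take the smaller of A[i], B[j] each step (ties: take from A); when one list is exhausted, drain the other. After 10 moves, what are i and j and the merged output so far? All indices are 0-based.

[i=0,j=0] A[i]=5>B[j]=3 take 3 → j++
[i=0,j=1] A[i]=5<=B[j]=9 take 5 → i++
[i=1,j=1] A[i]=8<=B[j]=9 take 8 → i++
[i=2,j=1] A[i]=12>B[j]=9 take 9 → j++
[i=2,j=2] A[i]=12>B[j]=10 take 10 → j++
[i=2,j=3] A[i]=12>B[j]=11 take 11 → j++
[i=2,j=4] A[i]=12<=B[j]=19 take 12 → i++
[i=3,j=4] A[i]=16<=B[j]=19 take 16 → i++
[i=4,j=4] A[i]=24>B[j]=19 take 19 → j++
[i=4,j=5] A[i]=24>B[j]=21 take 21 → j++

i=4, j=6, merged so far=[3, 5, 8, 9, 10, 11, 12, 16, 19, 21]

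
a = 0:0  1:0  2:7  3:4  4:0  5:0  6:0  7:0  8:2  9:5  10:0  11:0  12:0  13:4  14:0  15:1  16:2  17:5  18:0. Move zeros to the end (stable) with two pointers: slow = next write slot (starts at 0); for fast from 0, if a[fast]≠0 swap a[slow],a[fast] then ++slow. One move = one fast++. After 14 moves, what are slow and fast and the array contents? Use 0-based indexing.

slow=0 fast=0: a[fast]=0, fast++
slow=0 fast=1: a[fast]=0, fast++
slow=0 fast=2: a[fast]=7≠0 swap→a[0]=7, slow++,fast++
slow=1 fast=3: a[fast]=4≠0 swap→a[1]=4, slow++,fast++
slow=2 fast=4: a[fast]=0, fast++
slow=2 fast=5: a[fast]=0, fast++
slow=2 fast=6: a[fast]=0, fast++
slow=2 fast=7: a[fast]=0, fast++
slow=2 fast=8: a[fast]=2≠0 swap→a[2]=2, slow++,fast++
slow=3 fast=9: a[fast]=5≠0 swap→a[3]=5, slow++,fast++
slow=4 fast=10: a[fast]=0, fast++
slow=4 fast=11: a[fast]=0, fast++
slow=4 fast=12: a[fast]=0, fast++
slow=4 fast=13: a[fast]=4≠0 swap→a[4]=4, slow++,fast++

slow=5, fast=14, a=[7, 4, 2, 5, 4, 0, 0, 0, 0, 0, 0, 0, 0, 0, 0, 1, 2, 5, 0]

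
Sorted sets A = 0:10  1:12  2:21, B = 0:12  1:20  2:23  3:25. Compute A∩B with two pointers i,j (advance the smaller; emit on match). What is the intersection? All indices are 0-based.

intersection = [12]

i=0 j=0: 10<12, i++
i=1 j=0: 12==12 emit, i++,j++
i=2 j=1: 21>20, j++
i=2 j=2: 21<23, i++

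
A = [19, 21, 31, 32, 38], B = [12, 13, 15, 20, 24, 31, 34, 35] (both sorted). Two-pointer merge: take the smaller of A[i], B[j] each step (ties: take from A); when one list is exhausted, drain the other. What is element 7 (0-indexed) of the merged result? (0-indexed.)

i=0 j=0: A[i]=19>B[j]=12 take 12, j++
i=0 j=1: A[i]=19>B[j]=13 take 13, j++
i=0 j=2: A[i]=19>B[j]=15 take 15, j++
i=0 j=3: A[i]=19<=B[j]=20 take 19, i++
i=1 j=3: A[i]=21>B[j]=20 take 20, j++
i=1 j=4: A[i]=21<=B[j]=24 take 21, i++
i=2 j=4: A[i]=31>B[j]=24 take 24, j++
i=2 j=5: A[i]=31<=B[j]=31 take 31, i++
i=3 j=5: A[i]=32>B[j]=31 take 31, j++
i=3 j=6: A[i]=32<=B[j]=34 take 32, i++
i=4 j=6: A[i]=38>B[j]=34 take 34, j++
i=4 j=7: A[i]=38>B[j]=35 take 35, j++
i=4 j=8: B done, take A[i]=38, i++

merged[7] = 31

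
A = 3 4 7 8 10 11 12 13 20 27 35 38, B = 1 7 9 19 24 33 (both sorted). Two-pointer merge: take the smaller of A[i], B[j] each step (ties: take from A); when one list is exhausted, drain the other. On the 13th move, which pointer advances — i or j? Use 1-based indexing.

i=1 j=1: A[i]=3>B[j]=1 take 1, j++
i=1 j=2: A[i]=3<=B[j]=7 take 3, i++
i=2 j=2: A[i]=4<=B[j]=7 take 4, i++
i=3 j=2: A[i]=7<=B[j]=7 take 7, i++
i=4 j=2: A[i]=8>B[j]=7 take 7, j++
i=4 j=3: A[i]=8<=B[j]=9 take 8, i++
i=5 j=3: A[i]=10>B[j]=9 take 9, j++
i=5 j=4: A[i]=10<=B[j]=19 take 10, i++
i=6 j=4: A[i]=11<=B[j]=19 take 11, i++
i=7 j=4: A[i]=12<=B[j]=19 take 12, i++
i=8 j=4: A[i]=13<=B[j]=19 take 13, i++
i=9 j=4: A[i]=20>B[j]=19 take 19, j++
i=9 j=5: A[i]=20<=B[j]=24 take 20, i++

i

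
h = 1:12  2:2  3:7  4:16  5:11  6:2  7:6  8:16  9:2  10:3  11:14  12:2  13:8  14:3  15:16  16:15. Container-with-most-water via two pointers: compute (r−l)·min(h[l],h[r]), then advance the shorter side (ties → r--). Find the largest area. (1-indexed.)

max area = 180

[1,16] min(12,15)*15=180 best=180 * → l++
[2,16] min(2,15)*14=28 best=180 → l++
[3,16] min(7,15)*13=91 best=180 → l++
[4,16] min(16,15)*12=180 best=180 → r--
[4,15] min(16,16)*11=176 best=180 → r--
[4,14] min(16,3)*10=30 best=180 → r--
[4,13] min(16,8)*9=72 best=180 → r--
[4,12] min(16,2)*8=16 best=180 → r--
[4,11] min(16,14)*7=98 best=180 → r--
[4,10] min(16,3)*6=18 best=180 → r--
[4,9] min(16,2)*5=10 best=180 → r--
[4,8] min(16,16)*4=64 best=180 → r--
[4,7] min(16,6)*3=18 best=180 → r--
[4,6] min(16,2)*2=4 best=180 → r--
[4,5] min(16,11)*1=11 best=180 → r--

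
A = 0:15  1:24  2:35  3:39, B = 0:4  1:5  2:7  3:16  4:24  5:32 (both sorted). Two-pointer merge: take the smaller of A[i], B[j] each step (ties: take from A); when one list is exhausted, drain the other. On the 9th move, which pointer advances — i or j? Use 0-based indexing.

i

i=0 j=0: A[i]=15>B[j]=4 take 4, j++
i=0 j=1: A[i]=15>B[j]=5 take 5, j++
i=0 j=2: A[i]=15>B[j]=7 take 7, j++
i=0 j=3: A[i]=15<=B[j]=16 take 15, i++
i=1 j=3: A[i]=24>B[j]=16 take 16, j++
i=1 j=4: A[i]=24<=B[j]=24 take 24, i++
i=2 j=4: A[i]=35>B[j]=24 take 24, j++
i=2 j=5: A[i]=35>B[j]=32 take 32, j++
i=2 j=6: B done, take A[i]=35, i++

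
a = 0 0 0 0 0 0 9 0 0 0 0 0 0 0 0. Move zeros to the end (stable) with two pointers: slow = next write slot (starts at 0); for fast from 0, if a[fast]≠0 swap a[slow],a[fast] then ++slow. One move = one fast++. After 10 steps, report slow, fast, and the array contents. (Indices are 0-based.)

slow=1, fast=10, a=[9, 0, 0, 0, 0, 0, 0, 0, 0, 0, 0, 0, 0, 0, 0]

(s=0,f=0) a[fast]=0 → fast++
(s=0,f=1) a[fast]=0 → fast++
(s=0,f=2) a[fast]=0 → fast++
(s=0,f=3) a[fast]=0 → fast++
(s=0,f=4) a[fast]=0 → fast++
(s=0,f=5) a[fast]=0 → fast++
(s=0,f=6) a[fast]=9≠0 swap→a[0]=9 → slow++,fast++
(s=1,f=7) a[fast]=0 → fast++
(s=1,f=8) a[fast]=0 → fast++
(s=1,f=9) a[fast]=0 → fast++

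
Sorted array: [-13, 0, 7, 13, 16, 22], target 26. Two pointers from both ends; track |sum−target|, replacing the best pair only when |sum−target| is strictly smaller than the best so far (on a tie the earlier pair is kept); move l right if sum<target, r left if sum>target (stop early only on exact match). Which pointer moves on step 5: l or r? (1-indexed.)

r

l=1 r=6: -13+22=9 d=17 *, l++
l=2 r=6: 0+22=22 d=4 *, l++
l=3 r=6: 7+22=29 d=3 *, r--
l=3 r=5: 7+16=23 d=3, l++
l=4 r=5: 13+16=29 d=3, r--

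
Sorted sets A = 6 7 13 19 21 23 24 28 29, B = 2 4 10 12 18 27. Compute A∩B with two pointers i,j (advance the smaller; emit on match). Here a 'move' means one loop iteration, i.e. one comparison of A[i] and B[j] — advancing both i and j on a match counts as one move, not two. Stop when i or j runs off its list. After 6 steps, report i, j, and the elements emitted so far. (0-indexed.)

i=2, j=4, emitted=[]

i=0 j=0: 6>2, j++
i=0 j=1: 6>4, j++
i=0 j=2: 6<10, i++
i=1 j=2: 7<10, i++
i=2 j=2: 13>10, j++
i=2 j=3: 13>12, j++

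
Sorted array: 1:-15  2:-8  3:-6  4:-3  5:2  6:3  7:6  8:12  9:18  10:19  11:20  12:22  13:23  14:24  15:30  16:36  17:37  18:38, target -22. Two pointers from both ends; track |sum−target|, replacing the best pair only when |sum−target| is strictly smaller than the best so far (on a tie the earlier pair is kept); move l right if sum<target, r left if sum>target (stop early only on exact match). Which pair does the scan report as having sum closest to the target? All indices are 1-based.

[1,18] -15+38=23 d=45 * → r--
[1,17] -15+37=22 d=44 * → r--
[1,16] -15+36=21 d=43 * → r--
[1,15] -15+30=15 d=37 * → r--
[1,14] -15+24=9 d=31 * → r--
[1,13] -15+23=8 d=30 * → r--
[1,12] -15+22=7 d=29 * → r--
[1,11] -15+20=5 d=27 * → r--
[1,10] -15+19=4 d=26 * → r--
[1,9] -15+18=3 d=25 * → r--
[1,8] -15+12=-3 d=19 * → r--
[1,7] -15+6=-9 d=13 * → r--
[1,6] -15+3=-12 d=10 * → r--
[1,5] -15+2=-13 d=9 * → r--
[1,4] -15+-3=-18 d=4 * → r--
[1,3] -15+-6=-21 d=1 * → r--
[1,2] -15+-8=-23 d=1 → l++

pair (-15, -6) with sum -21 (|Δ|=1)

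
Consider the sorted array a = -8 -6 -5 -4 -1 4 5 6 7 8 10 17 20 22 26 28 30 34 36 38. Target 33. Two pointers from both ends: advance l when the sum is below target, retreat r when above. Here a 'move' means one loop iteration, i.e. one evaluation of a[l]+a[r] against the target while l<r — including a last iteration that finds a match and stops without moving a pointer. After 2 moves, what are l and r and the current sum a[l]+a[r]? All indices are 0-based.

l=2, r=19, sum=33

[0,19] -8+38=30 <33 → l++
[1,19] -6+38=32 <33 → l++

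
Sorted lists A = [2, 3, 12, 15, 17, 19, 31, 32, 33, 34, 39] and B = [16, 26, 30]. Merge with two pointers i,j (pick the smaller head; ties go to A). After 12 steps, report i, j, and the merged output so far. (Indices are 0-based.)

i=0 j=0: A[i]=2<=B[j]=16 take 2, i++
i=1 j=0: A[i]=3<=B[j]=16 take 3, i++
i=2 j=0: A[i]=12<=B[j]=16 take 12, i++
i=3 j=0: A[i]=15<=B[j]=16 take 15, i++
i=4 j=0: A[i]=17>B[j]=16 take 16, j++
i=4 j=1: A[i]=17<=B[j]=26 take 17, i++
i=5 j=1: A[i]=19<=B[j]=26 take 19, i++
i=6 j=1: A[i]=31>B[j]=26 take 26, j++
i=6 j=2: A[i]=31>B[j]=30 take 30, j++
i=6 j=3: B done, take A[i]=31, i++
i=7 j=3: B done, take A[i]=32, i++
i=8 j=3: B done, take A[i]=33, i++

i=9, j=3, merged so far=[2, 3, 12, 15, 16, 17, 19, 26, 30, 31, 32, 33]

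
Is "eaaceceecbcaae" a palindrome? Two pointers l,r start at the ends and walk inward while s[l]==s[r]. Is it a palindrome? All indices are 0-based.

l=0 r=13: 'e'=='e', l++,r--
l=1 r=12: 'a'=='a', l++,r--
l=2 r=11: 'a'=='a', l++,r--
l=3 r=10: 'c'=='c', l++,r--
l=4 r=9: 'e'!='b', stop

not a palindrome (mismatch at 4,9)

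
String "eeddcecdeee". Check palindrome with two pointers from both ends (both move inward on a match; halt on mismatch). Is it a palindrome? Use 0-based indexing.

[0,10] 'e'=='e' → l++,r--
[1,9] 'e'=='e' → l++,r--
[2,8] 'd'!='e' → stop

not a palindrome (mismatch at 2,8)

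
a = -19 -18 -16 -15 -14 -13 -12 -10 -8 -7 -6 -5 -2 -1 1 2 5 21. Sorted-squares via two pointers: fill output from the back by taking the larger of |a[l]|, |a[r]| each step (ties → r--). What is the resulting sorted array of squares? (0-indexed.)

[0,17] |-19|<=|21| out[17]=441 → r--
[0,16] |-19|>|5| out[16]=361 → l++
[1,16] |-18|>|5| out[15]=324 → l++
[2,16] |-16|>|5| out[14]=256 → l++
[3,16] |-15|>|5| out[13]=225 → l++
[4,16] |-14|>|5| out[12]=196 → l++
[5,16] |-13|>|5| out[11]=169 → l++
[6,16] |-12|>|5| out[10]=144 → l++
[7,16] |-10|>|5| out[9]=100 → l++
[8,16] |-8|>|5| out[8]=64 → l++
[9,16] |-7|>|5| out[7]=49 → l++
[10,16] |-6|>|5| out[6]=36 → l++
[11,16] |-5|<=|5| out[5]=25 → r--
[11,15] |-5|>|2| out[4]=25 → l++
[12,15] |-2|<=|2| out[3]=4 → r--
[12,14] |-2|>|1| out[2]=4 → l++
[13,14] |-1|<=|1| out[1]=1 → r--
[13,13] |-1|<=|-1| out[0]=1 → r--

[1, 1, 4, 4, 25, 25, 36, 49, 64, 100, 144, 169, 196, 225, 256, 324, 361, 441]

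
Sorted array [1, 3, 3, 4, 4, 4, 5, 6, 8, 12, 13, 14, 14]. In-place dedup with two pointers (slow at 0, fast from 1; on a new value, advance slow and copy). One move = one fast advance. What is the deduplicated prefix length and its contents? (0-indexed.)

length 9; prefix = [1, 3, 4, 5, 6, 8, 12, 13, 14]

slow=0 fast=1: a[fast]=3≠a[slow]=1 write a[1]=3, slow++,fast++
slow=1 fast=2: a[fast]=3=a[slow] dup, fast++
slow=1 fast=3: a[fast]=4≠a[slow]=3 write a[2]=4, slow++,fast++
slow=2 fast=4: a[fast]=4=a[slow] dup, fast++
slow=2 fast=5: a[fast]=4=a[slow] dup, fast++
slow=2 fast=6: a[fast]=5≠a[slow]=4 write a[3]=5, slow++,fast++
slow=3 fast=7: a[fast]=6≠a[slow]=5 write a[4]=6, slow++,fast++
slow=4 fast=8: a[fast]=8≠a[slow]=6 write a[5]=8, slow++,fast++
slow=5 fast=9: a[fast]=12≠a[slow]=8 write a[6]=12, slow++,fast++
slow=6 fast=10: a[fast]=13≠a[slow]=12 write a[7]=13, slow++,fast++
slow=7 fast=11: a[fast]=14≠a[slow]=13 write a[8]=14, slow++,fast++
slow=8 fast=12: a[fast]=14=a[slow] dup, fast++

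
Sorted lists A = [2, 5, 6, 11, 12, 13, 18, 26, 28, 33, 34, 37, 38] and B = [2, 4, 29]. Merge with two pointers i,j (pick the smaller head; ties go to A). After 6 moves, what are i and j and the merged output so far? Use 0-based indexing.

i=4, j=2, merged so far=[2, 2, 4, 5, 6, 11]

i=0 j=0: A[i]=2<=B[j]=2 take 2, i++
i=1 j=0: A[i]=5>B[j]=2 take 2, j++
i=1 j=1: A[i]=5>B[j]=4 take 4, j++
i=1 j=2: A[i]=5<=B[j]=29 take 5, i++
i=2 j=2: A[i]=6<=B[j]=29 take 6, i++
i=3 j=2: A[i]=11<=B[j]=29 take 11, i++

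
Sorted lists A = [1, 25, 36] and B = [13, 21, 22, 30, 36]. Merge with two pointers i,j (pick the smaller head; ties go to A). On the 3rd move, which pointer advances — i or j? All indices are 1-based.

i=1 j=1: A[i]=1<=B[j]=13 take 1, i++
i=2 j=1: A[i]=25>B[j]=13 take 13, j++
i=2 j=2: A[i]=25>B[j]=21 take 21, j++

j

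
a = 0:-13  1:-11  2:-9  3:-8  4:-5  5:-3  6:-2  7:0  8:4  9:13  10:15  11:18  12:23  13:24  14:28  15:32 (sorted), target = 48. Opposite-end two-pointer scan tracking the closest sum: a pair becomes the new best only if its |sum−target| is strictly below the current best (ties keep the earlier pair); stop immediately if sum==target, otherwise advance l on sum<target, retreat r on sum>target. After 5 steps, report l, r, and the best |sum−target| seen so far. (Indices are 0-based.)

l=5, r=15, best |Δ|=21

l=0 r=15: -13+32=19 d=29 *, l++
l=1 r=15: -11+32=21 d=27 *, l++
l=2 r=15: -9+32=23 d=25 *, l++
l=3 r=15: -8+32=24 d=24 *, l++
l=4 r=15: -5+32=27 d=21 *, l++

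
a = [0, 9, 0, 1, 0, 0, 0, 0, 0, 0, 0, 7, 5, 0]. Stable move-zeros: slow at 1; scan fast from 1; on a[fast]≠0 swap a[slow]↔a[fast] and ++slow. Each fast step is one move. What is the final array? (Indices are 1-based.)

(s=1,f=1) a[fast]=0 → fast++
(s=1,f=2) a[fast]=9≠0 swap→a[1]=9 → slow++,fast++
(s=2,f=3) a[fast]=0 → fast++
(s=2,f=4) a[fast]=1≠0 swap→a[2]=1 → slow++,fast++
(s=3,f=5) a[fast]=0 → fast++
(s=3,f=6) a[fast]=0 → fast++
(s=3,f=7) a[fast]=0 → fast++
(s=3,f=8) a[fast]=0 → fast++
(s=3,f=9) a[fast]=0 → fast++
(s=3,f=10) a[fast]=0 → fast++
(s=3,f=11) a[fast]=0 → fast++
(s=3,f=12) a[fast]=7≠0 swap→a[3]=7 → slow++,fast++
(s=4,f=13) a[fast]=5≠0 swap→a[4]=5 → slow++,fast++
(s=5,f=14) a[fast]=0 → fast++

[9, 1, 7, 5, 0, 0, 0, 0, 0, 0, 0, 0, 0, 0]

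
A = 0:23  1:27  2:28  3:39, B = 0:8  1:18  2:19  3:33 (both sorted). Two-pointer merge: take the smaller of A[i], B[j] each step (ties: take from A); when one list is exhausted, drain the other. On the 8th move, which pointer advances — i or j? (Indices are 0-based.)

i

[i=0,j=0] A[i]=23>B[j]=8 take 8 → j++
[i=0,j=1] A[i]=23>B[j]=18 take 18 → j++
[i=0,j=2] A[i]=23>B[j]=19 take 19 → j++
[i=0,j=3] A[i]=23<=B[j]=33 take 23 → i++
[i=1,j=3] A[i]=27<=B[j]=33 take 27 → i++
[i=2,j=3] A[i]=28<=B[j]=33 take 28 → i++
[i=3,j=3] A[i]=39>B[j]=33 take 33 → j++
[i=3,j=4] B done, take A[i]=39 → i++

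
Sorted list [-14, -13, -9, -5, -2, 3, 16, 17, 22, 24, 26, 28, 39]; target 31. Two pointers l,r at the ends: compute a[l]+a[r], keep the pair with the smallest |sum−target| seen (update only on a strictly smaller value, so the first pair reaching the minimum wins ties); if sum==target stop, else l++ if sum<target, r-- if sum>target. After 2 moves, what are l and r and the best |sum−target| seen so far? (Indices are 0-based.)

l=0 r=12: -14+39=25 d=6 *, l++
l=1 r=12: -13+39=26 d=5 *, l++

l=2, r=12, best |Δ|=5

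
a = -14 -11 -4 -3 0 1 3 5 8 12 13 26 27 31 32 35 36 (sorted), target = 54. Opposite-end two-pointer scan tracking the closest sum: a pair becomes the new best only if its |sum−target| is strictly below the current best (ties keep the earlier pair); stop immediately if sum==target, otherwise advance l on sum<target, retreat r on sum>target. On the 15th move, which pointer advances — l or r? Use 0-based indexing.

r

l=0 r=16: -14+36=22 d=32 *, l++
l=1 r=16: -11+36=25 d=29 *, l++
l=2 r=16: -4+36=32 d=22 *, l++
l=3 r=16: -3+36=33 d=21 *, l++
l=4 r=16: 0+36=36 d=18 *, l++
l=5 r=16: 1+36=37 d=17 *, l++
l=6 r=16: 3+36=39 d=15 *, l++
l=7 r=16: 5+36=41 d=13 *, l++
l=8 r=16: 8+36=44 d=10 *, l++
l=9 r=16: 12+36=48 d=6 *, l++
l=10 r=16: 13+36=49 d=5 *, l++
l=11 r=16: 26+36=62 d=8, r--
l=11 r=15: 26+35=61 d=7, r--
l=11 r=14: 26+32=58 d=4 *, r--
l=11 r=13: 26+31=57 d=3 *, r--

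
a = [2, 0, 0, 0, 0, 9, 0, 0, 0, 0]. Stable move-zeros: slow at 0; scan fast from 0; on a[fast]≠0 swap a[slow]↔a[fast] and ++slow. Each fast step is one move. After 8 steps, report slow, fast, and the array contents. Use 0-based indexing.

slow=0 fast=0: a[fast]=2≠0 swap→a[0]=2, slow++,fast++
slow=1 fast=1: a[fast]=0, fast++
slow=1 fast=2: a[fast]=0, fast++
slow=1 fast=3: a[fast]=0, fast++
slow=1 fast=4: a[fast]=0, fast++
slow=1 fast=5: a[fast]=9≠0 swap→a[1]=9, slow++,fast++
slow=2 fast=6: a[fast]=0, fast++
slow=2 fast=7: a[fast]=0, fast++

slow=2, fast=8, a=[2, 9, 0, 0, 0, 0, 0, 0, 0, 0]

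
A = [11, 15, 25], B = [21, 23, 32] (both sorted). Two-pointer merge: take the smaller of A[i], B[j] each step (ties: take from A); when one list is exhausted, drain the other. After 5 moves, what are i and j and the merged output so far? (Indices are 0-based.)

i=3, j=2, merged so far=[11, 15, 21, 23, 25]

[i=0,j=0] A[i]=11<=B[j]=21 take 11 → i++
[i=1,j=0] A[i]=15<=B[j]=21 take 15 → i++
[i=2,j=0] A[i]=25>B[j]=21 take 21 → j++
[i=2,j=1] A[i]=25>B[j]=23 take 23 → j++
[i=2,j=2] A[i]=25<=B[j]=32 take 25 → i++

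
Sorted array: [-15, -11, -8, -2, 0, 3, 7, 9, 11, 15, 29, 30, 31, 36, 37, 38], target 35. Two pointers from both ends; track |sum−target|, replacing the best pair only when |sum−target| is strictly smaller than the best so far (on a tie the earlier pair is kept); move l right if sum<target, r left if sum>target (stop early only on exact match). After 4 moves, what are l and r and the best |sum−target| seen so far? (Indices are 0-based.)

l=3, r=14, best |Δ|=1

l=0 r=15: -15+38=23 d=12 *, l++
l=1 r=15: -11+38=27 d=8 *, l++
l=2 r=15: -8+38=30 d=5 *, l++
l=3 r=15: -2+38=36 d=1 *, r--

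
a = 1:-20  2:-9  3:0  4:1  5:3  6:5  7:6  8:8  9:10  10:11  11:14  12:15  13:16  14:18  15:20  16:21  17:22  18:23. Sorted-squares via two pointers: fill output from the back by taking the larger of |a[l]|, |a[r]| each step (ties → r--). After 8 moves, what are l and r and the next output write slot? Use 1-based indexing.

[1,18] |-20|<=|23| out[18]=529 → r--
[1,17] |-20|<=|22| out[17]=484 → r--
[1,16] |-20|<=|21| out[16]=441 → r--
[1,15] |-20|<=|20| out[15]=400 → r--
[1,14] |-20|>|18| out[14]=400 → l++
[2,14] |-9|<=|18| out[13]=324 → r--
[2,13] |-9|<=|16| out[12]=256 → r--
[2,12] |-9|<=|15| out[11]=225 → r--

l=2, r=11, next write slot=10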